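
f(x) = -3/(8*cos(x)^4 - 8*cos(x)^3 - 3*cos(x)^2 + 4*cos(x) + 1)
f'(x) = -3*(32*sin(x)*cos(x)^3 - 24*sin(x)*cos(x)^2 - 6*sin(x)*cos(x) + 4*sin(x))/(8*cos(x)^4 - 8*cos(x)^3 - 3*cos(x)^2 + 4*cos(x) + 1)^2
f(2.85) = -0.37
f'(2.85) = 0.52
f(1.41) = -1.95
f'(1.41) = -3.21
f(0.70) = -2.05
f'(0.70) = 0.28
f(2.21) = -11.64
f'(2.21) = 281.06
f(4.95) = -1.77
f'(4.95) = 1.70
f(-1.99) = 8.19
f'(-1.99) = 6.30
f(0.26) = -1.65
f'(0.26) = -1.09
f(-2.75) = -0.44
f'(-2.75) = -0.87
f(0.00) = -1.50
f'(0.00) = 0.00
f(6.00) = -1.67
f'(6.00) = 1.16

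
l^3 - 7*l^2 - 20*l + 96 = (l - 8)*(l - 3)*(l + 4)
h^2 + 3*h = h*(h + 3)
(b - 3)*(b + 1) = b^2 - 2*b - 3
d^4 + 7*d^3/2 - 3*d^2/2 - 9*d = d*(d - 3/2)*(d + 2)*(d + 3)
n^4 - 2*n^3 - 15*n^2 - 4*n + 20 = (n - 5)*(n - 1)*(n + 2)^2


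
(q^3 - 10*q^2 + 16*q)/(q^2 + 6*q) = (q^2 - 10*q + 16)/(q + 6)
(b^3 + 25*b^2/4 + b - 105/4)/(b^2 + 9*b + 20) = (4*b^2 + 5*b - 21)/(4*(b + 4))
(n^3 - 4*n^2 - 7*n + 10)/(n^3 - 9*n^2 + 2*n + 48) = (n^2 - 6*n + 5)/(n^2 - 11*n + 24)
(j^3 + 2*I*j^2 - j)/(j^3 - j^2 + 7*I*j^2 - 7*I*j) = (j^2 + 2*I*j - 1)/(j^2 - j + 7*I*j - 7*I)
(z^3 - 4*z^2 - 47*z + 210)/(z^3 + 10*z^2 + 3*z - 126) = (z^2 - 11*z + 30)/(z^2 + 3*z - 18)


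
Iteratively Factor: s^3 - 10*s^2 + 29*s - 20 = (s - 4)*(s^2 - 6*s + 5) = (s - 4)*(s - 1)*(s - 5)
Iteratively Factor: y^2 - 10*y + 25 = (y - 5)*(y - 5)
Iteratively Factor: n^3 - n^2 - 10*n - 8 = (n + 2)*(n^2 - 3*n - 4) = (n - 4)*(n + 2)*(n + 1)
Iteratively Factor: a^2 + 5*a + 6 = (a + 3)*(a + 2)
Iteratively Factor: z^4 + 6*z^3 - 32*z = (z + 4)*(z^3 + 2*z^2 - 8*z) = (z - 2)*(z + 4)*(z^2 + 4*z) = z*(z - 2)*(z + 4)*(z + 4)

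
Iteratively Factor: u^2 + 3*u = (u + 3)*(u)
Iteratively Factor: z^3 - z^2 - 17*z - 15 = (z + 3)*(z^2 - 4*z - 5) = (z - 5)*(z + 3)*(z + 1)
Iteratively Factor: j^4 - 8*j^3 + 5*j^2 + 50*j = (j - 5)*(j^3 - 3*j^2 - 10*j) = (j - 5)*(j + 2)*(j^2 - 5*j) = j*(j - 5)*(j + 2)*(j - 5)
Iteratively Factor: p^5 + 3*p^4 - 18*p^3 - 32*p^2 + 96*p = (p)*(p^4 + 3*p^3 - 18*p^2 - 32*p + 96) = p*(p + 4)*(p^3 - p^2 - 14*p + 24) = p*(p + 4)^2*(p^2 - 5*p + 6) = p*(p - 2)*(p + 4)^2*(p - 3)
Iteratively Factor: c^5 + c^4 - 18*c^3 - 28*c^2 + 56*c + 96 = (c - 2)*(c^4 + 3*c^3 - 12*c^2 - 52*c - 48) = (c - 4)*(c - 2)*(c^3 + 7*c^2 + 16*c + 12) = (c - 4)*(c - 2)*(c + 2)*(c^2 + 5*c + 6) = (c - 4)*(c - 2)*(c + 2)^2*(c + 3)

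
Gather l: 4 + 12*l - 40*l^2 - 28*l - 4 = -40*l^2 - 16*l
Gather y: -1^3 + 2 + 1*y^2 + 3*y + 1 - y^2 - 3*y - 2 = 0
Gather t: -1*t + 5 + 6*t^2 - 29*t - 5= 6*t^2 - 30*t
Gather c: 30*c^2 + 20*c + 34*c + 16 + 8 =30*c^2 + 54*c + 24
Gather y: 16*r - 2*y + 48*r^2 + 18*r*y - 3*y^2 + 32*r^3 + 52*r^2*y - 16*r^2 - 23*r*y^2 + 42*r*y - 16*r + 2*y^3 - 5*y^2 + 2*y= 32*r^3 + 32*r^2 + 2*y^3 + y^2*(-23*r - 8) + y*(52*r^2 + 60*r)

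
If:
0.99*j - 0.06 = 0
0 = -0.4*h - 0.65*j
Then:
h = -0.10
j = 0.06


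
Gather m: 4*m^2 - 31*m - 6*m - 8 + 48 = 4*m^2 - 37*m + 40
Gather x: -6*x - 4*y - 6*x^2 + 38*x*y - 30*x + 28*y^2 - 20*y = -6*x^2 + x*(38*y - 36) + 28*y^2 - 24*y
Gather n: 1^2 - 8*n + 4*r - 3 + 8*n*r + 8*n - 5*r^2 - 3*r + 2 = 8*n*r - 5*r^2 + r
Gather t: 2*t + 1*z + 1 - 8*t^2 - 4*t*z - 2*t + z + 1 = -8*t^2 - 4*t*z + 2*z + 2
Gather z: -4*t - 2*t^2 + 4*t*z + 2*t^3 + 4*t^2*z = 2*t^3 - 2*t^2 - 4*t + z*(4*t^2 + 4*t)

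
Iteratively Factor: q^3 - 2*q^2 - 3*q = (q)*(q^2 - 2*q - 3) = q*(q + 1)*(q - 3)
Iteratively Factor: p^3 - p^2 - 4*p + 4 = (p + 2)*(p^2 - 3*p + 2) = (p - 1)*(p + 2)*(p - 2)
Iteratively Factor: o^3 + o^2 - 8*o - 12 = (o + 2)*(o^2 - o - 6) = (o - 3)*(o + 2)*(o + 2)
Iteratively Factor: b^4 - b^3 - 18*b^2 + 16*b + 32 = (b - 4)*(b^3 + 3*b^2 - 6*b - 8) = (b - 4)*(b - 2)*(b^2 + 5*b + 4) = (b - 4)*(b - 2)*(b + 1)*(b + 4)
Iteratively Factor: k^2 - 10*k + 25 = (k - 5)*(k - 5)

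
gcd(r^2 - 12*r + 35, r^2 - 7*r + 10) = r - 5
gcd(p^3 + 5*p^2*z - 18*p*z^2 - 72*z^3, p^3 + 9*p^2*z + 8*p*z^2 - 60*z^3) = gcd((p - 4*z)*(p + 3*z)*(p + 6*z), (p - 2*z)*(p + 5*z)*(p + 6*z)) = p + 6*z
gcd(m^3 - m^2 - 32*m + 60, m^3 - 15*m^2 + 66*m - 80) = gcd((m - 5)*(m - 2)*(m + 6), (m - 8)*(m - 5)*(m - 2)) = m^2 - 7*m + 10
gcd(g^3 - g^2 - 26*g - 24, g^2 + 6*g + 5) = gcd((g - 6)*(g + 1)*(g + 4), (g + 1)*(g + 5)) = g + 1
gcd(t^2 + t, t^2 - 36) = 1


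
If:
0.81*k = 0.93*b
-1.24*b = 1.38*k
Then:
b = 0.00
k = 0.00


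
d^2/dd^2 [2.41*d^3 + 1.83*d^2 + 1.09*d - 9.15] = 14.46*d + 3.66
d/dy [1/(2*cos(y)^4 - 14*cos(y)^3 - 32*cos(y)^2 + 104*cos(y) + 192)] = (-4*sin(y)^2 - 29*cos(y) + 30)*sin(y)/(2*(cos(y) - 8)^2*(cos(y) - 3)^2*(cos(y) + 2)^3)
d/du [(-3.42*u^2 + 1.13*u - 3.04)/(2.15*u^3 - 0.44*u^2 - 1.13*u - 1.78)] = (7.353*u^4 - 4.859*u^3 + 23.9698*u^2 + 9.5*u - 5.4466)/(4.6225*u^6 - 1.892*u^5 - 4.6654*u^4 - 6.6596*u^3 + 2.8433*u^2 + 4.0228*u + 3.1684)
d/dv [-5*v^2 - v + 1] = -10*v - 1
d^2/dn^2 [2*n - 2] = 0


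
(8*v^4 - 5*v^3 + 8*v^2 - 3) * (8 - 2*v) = -16*v^5 + 74*v^4 - 56*v^3 + 64*v^2 + 6*v - 24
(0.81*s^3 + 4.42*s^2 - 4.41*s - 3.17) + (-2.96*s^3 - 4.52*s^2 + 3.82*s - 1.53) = -2.15*s^3 - 0.0999999999999996*s^2 - 0.59*s - 4.7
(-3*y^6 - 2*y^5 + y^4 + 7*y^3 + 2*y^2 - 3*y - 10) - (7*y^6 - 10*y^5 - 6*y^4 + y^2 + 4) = -10*y^6 + 8*y^5 + 7*y^4 + 7*y^3 + y^2 - 3*y - 14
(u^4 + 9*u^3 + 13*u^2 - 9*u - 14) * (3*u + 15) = 3*u^5 + 42*u^4 + 174*u^3 + 168*u^2 - 177*u - 210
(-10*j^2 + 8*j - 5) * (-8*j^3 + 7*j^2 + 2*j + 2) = 80*j^5 - 134*j^4 + 76*j^3 - 39*j^2 + 6*j - 10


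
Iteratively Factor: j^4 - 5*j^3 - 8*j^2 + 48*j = (j)*(j^3 - 5*j^2 - 8*j + 48) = j*(j + 3)*(j^2 - 8*j + 16) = j*(j - 4)*(j + 3)*(j - 4)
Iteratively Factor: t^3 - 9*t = (t)*(t^2 - 9) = t*(t - 3)*(t + 3)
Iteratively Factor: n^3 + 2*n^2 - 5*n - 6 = (n + 1)*(n^2 + n - 6) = (n + 1)*(n + 3)*(n - 2)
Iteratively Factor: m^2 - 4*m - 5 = (m - 5)*(m + 1)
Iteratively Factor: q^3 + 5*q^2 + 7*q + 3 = (q + 1)*(q^2 + 4*q + 3) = (q + 1)*(q + 3)*(q + 1)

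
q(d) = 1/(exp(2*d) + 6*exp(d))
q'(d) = (-2*exp(2*d) - 6*exp(d))/(exp(2*d) + 6*exp(d))^2 = 2*(-exp(d) - 3)*exp(-d)/(exp(d) + 6)^2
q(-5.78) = 53.93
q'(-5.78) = -53.96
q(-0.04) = 0.15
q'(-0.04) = -0.17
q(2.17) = 0.01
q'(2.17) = -0.01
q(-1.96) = 1.16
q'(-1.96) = -1.18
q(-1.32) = 0.60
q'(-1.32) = -0.62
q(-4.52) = 15.28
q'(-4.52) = -15.31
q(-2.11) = 1.35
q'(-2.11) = -1.37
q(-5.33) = 34.38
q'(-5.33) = -34.41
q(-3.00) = 3.32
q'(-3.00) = -3.35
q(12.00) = 0.00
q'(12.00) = 0.00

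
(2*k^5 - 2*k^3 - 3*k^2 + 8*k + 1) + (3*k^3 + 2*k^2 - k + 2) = 2*k^5 + k^3 - k^2 + 7*k + 3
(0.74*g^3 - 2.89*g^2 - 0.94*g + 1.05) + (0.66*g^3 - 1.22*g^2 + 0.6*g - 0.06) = 1.4*g^3 - 4.11*g^2 - 0.34*g + 0.99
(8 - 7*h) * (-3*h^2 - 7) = 21*h^3 - 24*h^2 + 49*h - 56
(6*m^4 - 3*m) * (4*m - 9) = 24*m^5 - 54*m^4 - 12*m^2 + 27*m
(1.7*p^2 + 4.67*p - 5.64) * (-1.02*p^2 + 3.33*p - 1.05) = -1.734*p^4 + 0.8976*p^3 + 19.5189*p^2 - 23.6847*p + 5.922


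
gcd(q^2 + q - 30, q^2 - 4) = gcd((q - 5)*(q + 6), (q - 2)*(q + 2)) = 1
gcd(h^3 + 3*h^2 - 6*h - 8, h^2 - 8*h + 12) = h - 2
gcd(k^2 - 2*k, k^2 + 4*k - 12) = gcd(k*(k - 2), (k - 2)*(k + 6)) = k - 2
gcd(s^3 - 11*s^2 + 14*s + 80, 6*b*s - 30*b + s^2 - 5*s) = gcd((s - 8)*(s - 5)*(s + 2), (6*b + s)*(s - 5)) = s - 5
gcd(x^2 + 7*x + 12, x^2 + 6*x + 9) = x + 3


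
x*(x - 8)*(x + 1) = x^3 - 7*x^2 - 8*x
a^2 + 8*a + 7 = (a + 1)*(a + 7)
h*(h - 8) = h^2 - 8*h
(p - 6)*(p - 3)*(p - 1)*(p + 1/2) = p^4 - 19*p^3/2 + 22*p^2 - 9*p/2 - 9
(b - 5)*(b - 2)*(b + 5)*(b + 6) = b^4 + 4*b^3 - 37*b^2 - 100*b + 300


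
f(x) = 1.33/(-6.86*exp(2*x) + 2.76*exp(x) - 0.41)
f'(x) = 1.33*(13.72*exp(2*x) - 2.76*exp(x))/(-6.86*exp(2*x) + 2.76*exp(x) - 0.41)^2 = (18.2476*exp(x) - 3.6708)*exp(x)/(6.86*exp(2*x) - 2.76*exp(x) + 0.41)^2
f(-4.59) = -3.48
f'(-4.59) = -0.24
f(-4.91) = -3.41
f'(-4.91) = -0.17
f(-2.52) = -5.72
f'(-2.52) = -3.28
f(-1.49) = -9.75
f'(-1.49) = 5.35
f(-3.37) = -4.12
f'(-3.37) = -1.00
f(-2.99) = -4.61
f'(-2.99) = -1.66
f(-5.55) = -3.33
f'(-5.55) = -0.09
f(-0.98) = -3.91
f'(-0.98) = 10.29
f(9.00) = 0.00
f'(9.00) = 0.00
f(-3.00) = -4.59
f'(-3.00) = -1.64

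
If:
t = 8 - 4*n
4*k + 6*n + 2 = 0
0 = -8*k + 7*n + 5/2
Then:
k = 1/76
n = -13/38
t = 178/19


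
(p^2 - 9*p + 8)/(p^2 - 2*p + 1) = (p - 8)/(p - 1)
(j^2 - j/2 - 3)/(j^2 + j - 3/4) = 2*(j - 2)/(2*j - 1)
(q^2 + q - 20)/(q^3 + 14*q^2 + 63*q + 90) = (q - 4)/(q^2 + 9*q + 18)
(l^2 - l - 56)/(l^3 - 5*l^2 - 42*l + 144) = (l + 7)/(l^2 + 3*l - 18)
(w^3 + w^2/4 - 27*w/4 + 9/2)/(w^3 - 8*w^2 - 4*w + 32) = (4*w^2 + 9*w - 9)/(4*(w^2 - 6*w - 16))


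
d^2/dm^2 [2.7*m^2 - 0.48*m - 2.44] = 5.40000000000000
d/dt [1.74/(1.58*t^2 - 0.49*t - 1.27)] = (0.8526 - 5.4984*t)/(-1.58*t^2 + 0.49*t + 1.27)^2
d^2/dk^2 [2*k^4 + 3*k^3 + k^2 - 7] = 24*k^2 + 18*k + 2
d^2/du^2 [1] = 0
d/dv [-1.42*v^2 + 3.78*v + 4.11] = 3.78 - 2.84*v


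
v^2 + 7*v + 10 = (v + 2)*(v + 5)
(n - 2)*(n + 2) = n^2 - 4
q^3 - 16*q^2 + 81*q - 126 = (q - 7)*(q - 6)*(q - 3)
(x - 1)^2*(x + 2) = x^3 - 3*x + 2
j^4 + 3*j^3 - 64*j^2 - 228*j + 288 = (j - 8)*(j - 1)*(j + 6)^2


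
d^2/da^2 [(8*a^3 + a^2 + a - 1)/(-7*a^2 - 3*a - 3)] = 4*(34*a^3 - 3*a^2 - 45*a - 6)/(343*a^6 + 441*a^5 + 630*a^4 + 405*a^3 + 270*a^2 + 81*a + 27)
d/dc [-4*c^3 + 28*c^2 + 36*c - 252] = -12*c^2 + 56*c + 36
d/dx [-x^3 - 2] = -3*x^2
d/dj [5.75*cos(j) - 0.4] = -5.75*sin(j)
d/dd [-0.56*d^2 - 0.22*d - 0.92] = -1.12*d - 0.22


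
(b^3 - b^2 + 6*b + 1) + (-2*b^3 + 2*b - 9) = -b^3 - b^2 + 8*b - 8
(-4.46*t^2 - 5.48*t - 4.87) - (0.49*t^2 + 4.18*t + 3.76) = -4.95*t^2 - 9.66*t - 8.63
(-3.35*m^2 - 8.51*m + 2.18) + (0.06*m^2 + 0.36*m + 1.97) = -3.29*m^2 - 8.15*m + 4.15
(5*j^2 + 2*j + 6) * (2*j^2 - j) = 10*j^4 - j^3 + 10*j^2 - 6*j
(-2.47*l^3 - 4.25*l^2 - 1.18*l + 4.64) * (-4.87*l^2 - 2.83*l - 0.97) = 12.0289*l^5 + 27.6876*l^4 + 20.17*l^3 - 15.1349*l^2 - 11.9866*l - 4.5008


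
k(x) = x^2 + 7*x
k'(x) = 2*x + 7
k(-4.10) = -11.89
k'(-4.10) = -1.20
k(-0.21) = -1.43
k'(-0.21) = 6.58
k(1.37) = 11.47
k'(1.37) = 9.74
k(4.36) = 49.53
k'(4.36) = 15.72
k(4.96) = 59.32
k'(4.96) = 16.92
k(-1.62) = -8.72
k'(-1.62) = 3.76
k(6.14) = 80.68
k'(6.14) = 19.28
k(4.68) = 54.66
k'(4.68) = 16.36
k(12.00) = 228.00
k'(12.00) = 31.00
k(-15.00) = 120.00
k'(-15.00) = -23.00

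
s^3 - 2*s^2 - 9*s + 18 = (s - 3)*(s - 2)*(s + 3)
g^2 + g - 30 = (g - 5)*(g + 6)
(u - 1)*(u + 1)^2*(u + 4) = u^4 + 5*u^3 + 3*u^2 - 5*u - 4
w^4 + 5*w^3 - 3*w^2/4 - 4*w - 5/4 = (w - 1)*(w + 1/2)^2*(w + 5)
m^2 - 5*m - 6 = (m - 6)*(m + 1)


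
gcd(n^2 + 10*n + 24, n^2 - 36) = n + 6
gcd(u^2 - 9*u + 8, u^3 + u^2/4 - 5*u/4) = u - 1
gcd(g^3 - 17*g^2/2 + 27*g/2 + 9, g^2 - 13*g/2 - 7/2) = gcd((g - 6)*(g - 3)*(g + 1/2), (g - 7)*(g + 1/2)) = g + 1/2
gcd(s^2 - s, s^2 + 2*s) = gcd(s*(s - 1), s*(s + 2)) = s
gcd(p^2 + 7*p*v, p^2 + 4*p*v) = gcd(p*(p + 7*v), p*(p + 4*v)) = p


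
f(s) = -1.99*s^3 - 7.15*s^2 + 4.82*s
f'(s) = -5.97*s^2 - 14.3*s + 4.82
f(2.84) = -89.56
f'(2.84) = -83.94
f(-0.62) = -5.26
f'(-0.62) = 11.39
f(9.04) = -2010.88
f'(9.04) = -612.33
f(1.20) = -7.95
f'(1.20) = -20.94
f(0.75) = -1.25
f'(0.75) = -9.26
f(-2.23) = -24.24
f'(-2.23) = 7.02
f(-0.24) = -1.54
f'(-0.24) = 7.91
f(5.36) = -486.02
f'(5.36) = -243.34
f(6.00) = -658.32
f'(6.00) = -295.90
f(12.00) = -4410.48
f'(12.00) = -1026.46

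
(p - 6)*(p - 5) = p^2 - 11*p + 30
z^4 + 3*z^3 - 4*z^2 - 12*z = z*(z - 2)*(z + 2)*(z + 3)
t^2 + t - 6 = (t - 2)*(t + 3)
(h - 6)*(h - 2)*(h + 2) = h^3 - 6*h^2 - 4*h + 24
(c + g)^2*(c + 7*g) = c^3 + 9*c^2*g + 15*c*g^2 + 7*g^3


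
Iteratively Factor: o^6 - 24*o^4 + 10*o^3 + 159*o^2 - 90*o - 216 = (o + 1)*(o^5 - o^4 - 23*o^3 + 33*o^2 + 126*o - 216) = (o + 1)*(o + 4)*(o^4 - 5*o^3 - 3*o^2 + 45*o - 54) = (o - 3)*(o + 1)*(o + 4)*(o^3 - 2*o^2 - 9*o + 18) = (o - 3)*(o - 2)*(o + 1)*(o + 4)*(o^2 - 9) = (o - 3)^2*(o - 2)*(o + 1)*(o + 4)*(o + 3)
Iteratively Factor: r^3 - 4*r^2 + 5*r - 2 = (r - 2)*(r^2 - 2*r + 1) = (r - 2)*(r - 1)*(r - 1)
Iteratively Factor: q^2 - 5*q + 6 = (q - 2)*(q - 3)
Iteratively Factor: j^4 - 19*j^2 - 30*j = (j + 3)*(j^3 - 3*j^2 - 10*j) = (j - 5)*(j + 3)*(j^2 + 2*j) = j*(j - 5)*(j + 3)*(j + 2)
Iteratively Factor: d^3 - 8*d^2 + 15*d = (d)*(d^2 - 8*d + 15) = d*(d - 5)*(d - 3)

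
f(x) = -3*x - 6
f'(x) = -3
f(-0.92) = -3.24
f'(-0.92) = -3.00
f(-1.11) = -2.67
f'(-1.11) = -3.00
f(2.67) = -14.01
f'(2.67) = -3.00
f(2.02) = -12.06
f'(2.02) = -3.00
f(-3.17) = 3.51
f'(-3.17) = -3.00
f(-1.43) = -1.71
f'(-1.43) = -3.00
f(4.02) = -18.06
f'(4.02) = -3.00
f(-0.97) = -3.09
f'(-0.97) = -3.00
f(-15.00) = 39.00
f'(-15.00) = -3.00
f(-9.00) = 21.00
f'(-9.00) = -3.00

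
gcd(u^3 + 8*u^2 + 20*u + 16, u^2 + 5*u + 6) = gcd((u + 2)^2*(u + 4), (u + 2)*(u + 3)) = u + 2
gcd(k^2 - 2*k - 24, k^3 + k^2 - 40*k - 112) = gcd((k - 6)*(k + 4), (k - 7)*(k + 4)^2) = k + 4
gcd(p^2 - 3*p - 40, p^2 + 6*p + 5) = p + 5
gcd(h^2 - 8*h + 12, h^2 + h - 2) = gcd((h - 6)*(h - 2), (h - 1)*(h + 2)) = 1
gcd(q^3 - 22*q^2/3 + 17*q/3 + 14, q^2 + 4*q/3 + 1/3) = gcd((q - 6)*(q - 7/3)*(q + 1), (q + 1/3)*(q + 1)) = q + 1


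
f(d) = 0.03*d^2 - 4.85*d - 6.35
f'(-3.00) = -5.03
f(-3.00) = 8.47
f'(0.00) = -4.85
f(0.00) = -6.35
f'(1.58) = -4.76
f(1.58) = -13.94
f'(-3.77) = -5.08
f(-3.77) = 12.36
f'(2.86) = -4.68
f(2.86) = -19.98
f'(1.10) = -4.78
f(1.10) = -11.65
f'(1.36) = -4.77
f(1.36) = -12.89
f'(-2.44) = -5.00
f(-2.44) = 5.66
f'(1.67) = -4.75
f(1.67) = -14.37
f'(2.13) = -4.72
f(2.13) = -16.54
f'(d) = 0.06*d - 4.85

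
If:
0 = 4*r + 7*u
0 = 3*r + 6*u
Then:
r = 0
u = 0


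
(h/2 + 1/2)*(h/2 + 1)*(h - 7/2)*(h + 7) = h^4/4 + 13*h^3/8 - 3*h^2 - 133*h/8 - 49/4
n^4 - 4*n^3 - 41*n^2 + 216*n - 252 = (n - 6)*(n - 3)*(n - 2)*(n + 7)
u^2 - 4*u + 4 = (u - 2)^2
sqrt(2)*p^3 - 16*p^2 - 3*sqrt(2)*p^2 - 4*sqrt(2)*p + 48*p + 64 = (p - 4)*(p - 8*sqrt(2))*(sqrt(2)*p + sqrt(2))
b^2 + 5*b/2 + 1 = (b + 1/2)*(b + 2)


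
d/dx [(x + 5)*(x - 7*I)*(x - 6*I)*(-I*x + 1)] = -4*I*x^3 + x^2*(-36 - 15*I) + x*(-120 + 58*I) - 42 + 145*I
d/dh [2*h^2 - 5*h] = 4*h - 5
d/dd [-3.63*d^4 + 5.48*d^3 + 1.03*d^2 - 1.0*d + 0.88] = -14.52*d^3 + 16.44*d^2 + 2.06*d - 1.0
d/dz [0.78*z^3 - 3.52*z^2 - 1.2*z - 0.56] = 2.34*z^2 - 7.04*z - 1.2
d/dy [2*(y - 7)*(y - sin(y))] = 2*y + 2*(7 - y)*(cos(y) - 1) - 2*sin(y)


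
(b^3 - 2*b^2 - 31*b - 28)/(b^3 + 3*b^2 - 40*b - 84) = (b^3 - 2*b^2 - 31*b - 28)/(b^3 + 3*b^2 - 40*b - 84)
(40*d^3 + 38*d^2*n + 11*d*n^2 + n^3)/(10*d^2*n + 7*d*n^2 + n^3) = (4*d + n)/n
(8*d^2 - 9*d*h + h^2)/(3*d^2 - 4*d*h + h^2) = (8*d - h)/(3*d - h)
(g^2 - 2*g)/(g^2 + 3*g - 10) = g/(g + 5)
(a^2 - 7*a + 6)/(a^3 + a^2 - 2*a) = (a - 6)/(a*(a + 2))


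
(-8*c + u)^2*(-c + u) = -64*c^3 + 80*c^2*u - 17*c*u^2 + u^3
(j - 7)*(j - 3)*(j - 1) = j^3 - 11*j^2 + 31*j - 21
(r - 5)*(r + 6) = r^2 + r - 30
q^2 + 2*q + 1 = (q + 1)^2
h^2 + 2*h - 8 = (h - 2)*(h + 4)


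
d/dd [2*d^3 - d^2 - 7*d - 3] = 6*d^2 - 2*d - 7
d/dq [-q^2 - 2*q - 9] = -2*q - 2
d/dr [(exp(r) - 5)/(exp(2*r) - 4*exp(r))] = (-exp(2*r) + 10*exp(r) - 20)*exp(-r)/(exp(2*r) - 8*exp(r) + 16)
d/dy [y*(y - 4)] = 2*y - 4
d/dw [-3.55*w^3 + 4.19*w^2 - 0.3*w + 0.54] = -10.65*w^2 + 8.38*w - 0.3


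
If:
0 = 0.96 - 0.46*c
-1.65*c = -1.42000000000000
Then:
No Solution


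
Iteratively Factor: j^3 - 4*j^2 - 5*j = (j + 1)*(j^2 - 5*j) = (j - 5)*(j + 1)*(j)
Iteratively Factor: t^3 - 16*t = (t - 4)*(t^2 + 4*t) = t*(t - 4)*(t + 4)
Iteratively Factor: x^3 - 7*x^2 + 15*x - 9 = (x - 1)*(x^2 - 6*x + 9) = (x - 3)*(x - 1)*(x - 3)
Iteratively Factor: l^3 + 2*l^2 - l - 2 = (l - 1)*(l^2 + 3*l + 2) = (l - 1)*(l + 1)*(l + 2)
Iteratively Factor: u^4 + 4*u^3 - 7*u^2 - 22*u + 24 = (u - 2)*(u^3 + 6*u^2 + 5*u - 12) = (u - 2)*(u + 4)*(u^2 + 2*u - 3) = (u - 2)*(u + 3)*(u + 4)*(u - 1)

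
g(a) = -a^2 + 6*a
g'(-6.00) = 18.00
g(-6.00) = -72.00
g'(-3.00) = 12.00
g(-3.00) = -27.00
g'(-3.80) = 13.60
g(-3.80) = -37.24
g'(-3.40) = 12.80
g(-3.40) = -31.96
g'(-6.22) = 18.44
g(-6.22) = -76.01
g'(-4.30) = 14.60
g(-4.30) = -44.29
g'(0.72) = 4.56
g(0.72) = 3.80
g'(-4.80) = 15.60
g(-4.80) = -51.84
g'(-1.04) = 8.08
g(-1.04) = -7.32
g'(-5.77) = 17.54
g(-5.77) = -67.91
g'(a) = 6 - 2*a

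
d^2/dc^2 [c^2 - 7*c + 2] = 2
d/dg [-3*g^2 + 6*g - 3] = 6 - 6*g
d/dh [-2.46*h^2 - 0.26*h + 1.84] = -4.92*h - 0.26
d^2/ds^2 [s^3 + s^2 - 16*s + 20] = 6*s + 2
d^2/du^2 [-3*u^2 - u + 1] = -6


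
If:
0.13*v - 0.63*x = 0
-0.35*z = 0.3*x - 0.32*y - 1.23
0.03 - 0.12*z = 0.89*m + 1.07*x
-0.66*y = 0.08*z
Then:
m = 1.42323232323232*z - 4.89550561797753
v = 19.8692307692308 - 6.28041958041958*z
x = 4.1 - 1.2959595959596*z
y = -0.121212121212121*z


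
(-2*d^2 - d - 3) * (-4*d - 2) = 8*d^3 + 8*d^2 + 14*d + 6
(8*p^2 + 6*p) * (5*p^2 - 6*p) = 40*p^4 - 18*p^3 - 36*p^2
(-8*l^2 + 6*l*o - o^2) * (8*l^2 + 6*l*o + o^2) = -64*l^4 + 20*l^2*o^2 - o^4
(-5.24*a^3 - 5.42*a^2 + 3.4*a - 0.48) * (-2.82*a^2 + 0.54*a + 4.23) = 14.7768*a^5 + 12.4548*a^4 - 34.68*a^3 - 19.737*a^2 + 14.1228*a - 2.0304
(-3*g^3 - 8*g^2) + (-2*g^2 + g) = -3*g^3 - 10*g^2 + g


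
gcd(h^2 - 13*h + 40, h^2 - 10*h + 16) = h - 8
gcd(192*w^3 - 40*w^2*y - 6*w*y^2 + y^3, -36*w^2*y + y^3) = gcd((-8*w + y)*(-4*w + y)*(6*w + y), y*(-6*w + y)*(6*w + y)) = 6*w + y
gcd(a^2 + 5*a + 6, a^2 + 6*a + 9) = a + 3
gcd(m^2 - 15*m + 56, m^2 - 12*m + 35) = m - 7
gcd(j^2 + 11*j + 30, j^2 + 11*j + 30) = j^2 + 11*j + 30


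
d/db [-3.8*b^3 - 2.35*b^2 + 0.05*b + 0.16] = -11.4*b^2 - 4.7*b + 0.05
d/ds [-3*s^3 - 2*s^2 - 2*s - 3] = -9*s^2 - 4*s - 2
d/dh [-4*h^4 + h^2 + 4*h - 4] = -16*h^3 + 2*h + 4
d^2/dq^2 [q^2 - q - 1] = 2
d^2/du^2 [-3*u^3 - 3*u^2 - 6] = -18*u - 6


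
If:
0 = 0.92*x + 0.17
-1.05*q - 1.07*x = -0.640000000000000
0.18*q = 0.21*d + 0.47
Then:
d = -1.55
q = 0.80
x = -0.18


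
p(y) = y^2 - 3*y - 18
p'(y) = 2*y - 3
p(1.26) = -20.19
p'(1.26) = -0.48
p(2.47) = -19.31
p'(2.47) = 1.94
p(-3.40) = 3.76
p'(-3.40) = -9.80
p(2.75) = -18.69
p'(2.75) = 2.50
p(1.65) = -20.23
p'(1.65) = 0.30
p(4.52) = -11.13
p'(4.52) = 6.04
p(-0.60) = -15.84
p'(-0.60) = -4.20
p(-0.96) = -14.20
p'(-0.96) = -4.92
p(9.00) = 36.00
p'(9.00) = 15.00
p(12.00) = 90.00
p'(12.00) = 21.00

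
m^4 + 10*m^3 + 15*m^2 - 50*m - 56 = (m - 2)*(m + 1)*(m + 4)*(m + 7)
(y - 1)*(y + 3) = y^2 + 2*y - 3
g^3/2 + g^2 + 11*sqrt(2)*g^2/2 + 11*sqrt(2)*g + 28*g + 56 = (g/2 + 1)*(g + 4*sqrt(2))*(g + 7*sqrt(2))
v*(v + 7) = v^2 + 7*v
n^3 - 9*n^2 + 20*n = n*(n - 5)*(n - 4)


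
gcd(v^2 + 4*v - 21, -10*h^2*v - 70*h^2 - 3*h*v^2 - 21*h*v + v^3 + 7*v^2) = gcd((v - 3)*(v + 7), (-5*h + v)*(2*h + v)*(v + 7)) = v + 7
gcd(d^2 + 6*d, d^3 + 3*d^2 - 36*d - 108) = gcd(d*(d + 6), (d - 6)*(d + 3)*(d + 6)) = d + 6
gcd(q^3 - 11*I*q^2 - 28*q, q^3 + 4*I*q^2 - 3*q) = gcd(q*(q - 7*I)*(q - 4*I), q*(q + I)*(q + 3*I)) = q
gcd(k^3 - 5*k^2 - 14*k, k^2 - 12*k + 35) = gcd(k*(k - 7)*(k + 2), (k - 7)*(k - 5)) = k - 7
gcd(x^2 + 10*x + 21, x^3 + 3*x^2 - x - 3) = x + 3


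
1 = 1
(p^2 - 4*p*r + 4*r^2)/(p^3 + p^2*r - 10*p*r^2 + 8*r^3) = (p - 2*r)/(p^2 + 3*p*r - 4*r^2)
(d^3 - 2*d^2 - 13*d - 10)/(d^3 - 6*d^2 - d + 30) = (d + 1)/(d - 3)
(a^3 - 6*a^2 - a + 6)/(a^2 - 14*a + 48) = (a^2 - 1)/(a - 8)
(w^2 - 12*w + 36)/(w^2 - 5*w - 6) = (w - 6)/(w + 1)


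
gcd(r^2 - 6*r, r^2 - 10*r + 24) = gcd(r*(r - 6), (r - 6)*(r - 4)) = r - 6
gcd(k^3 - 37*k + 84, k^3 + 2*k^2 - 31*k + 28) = k^2 + 3*k - 28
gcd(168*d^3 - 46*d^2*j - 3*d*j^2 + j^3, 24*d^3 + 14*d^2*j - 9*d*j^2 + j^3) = 24*d^2 - 10*d*j + j^2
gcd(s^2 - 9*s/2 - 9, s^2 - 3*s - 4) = 1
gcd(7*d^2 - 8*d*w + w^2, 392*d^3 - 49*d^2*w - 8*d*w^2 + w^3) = -7*d + w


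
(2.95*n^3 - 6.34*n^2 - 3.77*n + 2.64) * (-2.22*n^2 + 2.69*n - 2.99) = -6.549*n^5 + 22.0103*n^4 - 17.5057*n^3 + 2.9545*n^2 + 18.3739*n - 7.8936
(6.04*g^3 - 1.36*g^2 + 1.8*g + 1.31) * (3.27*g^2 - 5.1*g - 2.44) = 19.7508*g^5 - 35.2512*g^4 - 1.9156*g^3 - 1.5779*g^2 - 11.073*g - 3.1964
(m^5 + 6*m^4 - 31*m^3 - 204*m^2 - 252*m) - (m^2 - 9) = m^5 + 6*m^4 - 31*m^3 - 205*m^2 - 252*m + 9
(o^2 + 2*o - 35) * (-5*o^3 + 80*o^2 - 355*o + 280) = -5*o^5 + 70*o^4 - 20*o^3 - 3230*o^2 + 12985*o - 9800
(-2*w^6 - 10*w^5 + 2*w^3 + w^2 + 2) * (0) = 0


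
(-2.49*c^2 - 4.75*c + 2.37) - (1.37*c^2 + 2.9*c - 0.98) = -3.86*c^2 - 7.65*c + 3.35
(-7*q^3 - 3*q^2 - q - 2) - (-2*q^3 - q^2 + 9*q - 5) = -5*q^3 - 2*q^2 - 10*q + 3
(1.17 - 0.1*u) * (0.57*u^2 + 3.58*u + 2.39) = -0.057*u^3 + 0.3089*u^2 + 3.9496*u + 2.7963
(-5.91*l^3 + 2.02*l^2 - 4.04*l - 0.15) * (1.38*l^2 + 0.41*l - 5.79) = -8.1558*l^5 + 0.3645*l^4 + 29.4719*l^3 - 13.5592*l^2 + 23.3301*l + 0.8685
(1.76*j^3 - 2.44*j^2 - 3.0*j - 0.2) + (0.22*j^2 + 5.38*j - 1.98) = 1.76*j^3 - 2.22*j^2 + 2.38*j - 2.18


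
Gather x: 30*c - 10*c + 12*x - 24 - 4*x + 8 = 20*c + 8*x - 16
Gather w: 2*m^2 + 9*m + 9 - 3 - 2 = 2*m^2 + 9*m + 4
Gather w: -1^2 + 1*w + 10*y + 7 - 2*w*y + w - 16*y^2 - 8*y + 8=w*(2 - 2*y) - 16*y^2 + 2*y + 14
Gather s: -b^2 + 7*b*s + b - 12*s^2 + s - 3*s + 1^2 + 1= -b^2 + b - 12*s^2 + s*(7*b - 2) + 2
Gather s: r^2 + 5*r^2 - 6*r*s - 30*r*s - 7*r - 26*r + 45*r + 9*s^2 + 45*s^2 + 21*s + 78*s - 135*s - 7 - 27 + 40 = 6*r^2 + 12*r + 54*s^2 + s*(-36*r - 36) + 6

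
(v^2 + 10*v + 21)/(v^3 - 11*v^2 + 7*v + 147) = (v + 7)/(v^2 - 14*v + 49)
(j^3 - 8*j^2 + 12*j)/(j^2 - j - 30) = j*(j - 2)/(j + 5)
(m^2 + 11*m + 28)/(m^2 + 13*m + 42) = (m + 4)/(m + 6)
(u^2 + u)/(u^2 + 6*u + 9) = u*(u + 1)/(u^2 + 6*u + 9)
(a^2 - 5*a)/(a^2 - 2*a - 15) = a/(a + 3)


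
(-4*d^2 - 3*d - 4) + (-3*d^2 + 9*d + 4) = -7*d^2 + 6*d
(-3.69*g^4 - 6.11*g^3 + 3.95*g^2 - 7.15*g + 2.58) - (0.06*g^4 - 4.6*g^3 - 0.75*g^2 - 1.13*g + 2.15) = -3.75*g^4 - 1.51*g^3 + 4.7*g^2 - 6.02*g + 0.43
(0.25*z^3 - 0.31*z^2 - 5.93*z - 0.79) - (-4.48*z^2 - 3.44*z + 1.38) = 0.25*z^3 + 4.17*z^2 - 2.49*z - 2.17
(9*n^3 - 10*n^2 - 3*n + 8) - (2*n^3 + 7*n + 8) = 7*n^3 - 10*n^2 - 10*n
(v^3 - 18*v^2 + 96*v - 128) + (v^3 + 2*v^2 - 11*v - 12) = 2*v^3 - 16*v^2 + 85*v - 140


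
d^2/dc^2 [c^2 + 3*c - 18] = 2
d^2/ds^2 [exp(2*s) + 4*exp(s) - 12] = 4*(exp(s) + 1)*exp(s)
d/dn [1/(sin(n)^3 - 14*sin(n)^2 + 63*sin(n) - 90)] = (-3*sin(n)^2 + 28*sin(n) - 63)*cos(n)/(sin(n)^3 - 14*sin(n)^2 + 63*sin(n) - 90)^2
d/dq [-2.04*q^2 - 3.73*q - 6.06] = -4.08*q - 3.73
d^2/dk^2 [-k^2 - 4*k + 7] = -2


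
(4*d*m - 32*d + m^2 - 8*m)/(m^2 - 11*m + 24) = (4*d + m)/(m - 3)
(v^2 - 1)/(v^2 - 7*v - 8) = (v - 1)/(v - 8)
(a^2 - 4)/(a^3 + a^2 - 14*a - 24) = (a - 2)/(a^2 - a - 12)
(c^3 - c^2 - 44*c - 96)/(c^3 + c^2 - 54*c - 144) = (c + 4)/(c + 6)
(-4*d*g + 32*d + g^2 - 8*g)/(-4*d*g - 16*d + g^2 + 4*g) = (g - 8)/(g + 4)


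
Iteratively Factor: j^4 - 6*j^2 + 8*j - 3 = (j - 1)*(j^3 + j^2 - 5*j + 3) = (j - 1)^2*(j^2 + 2*j - 3) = (j - 1)^3*(j + 3)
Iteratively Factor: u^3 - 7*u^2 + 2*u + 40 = (u - 4)*(u^2 - 3*u - 10) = (u - 5)*(u - 4)*(u + 2)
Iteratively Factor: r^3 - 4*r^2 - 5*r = (r)*(r^2 - 4*r - 5) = r*(r - 5)*(r + 1)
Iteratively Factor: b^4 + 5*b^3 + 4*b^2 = (b + 1)*(b^3 + 4*b^2) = (b + 1)*(b + 4)*(b^2) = b*(b + 1)*(b + 4)*(b)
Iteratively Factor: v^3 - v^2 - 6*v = (v - 3)*(v^2 + 2*v) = v*(v - 3)*(v + 2)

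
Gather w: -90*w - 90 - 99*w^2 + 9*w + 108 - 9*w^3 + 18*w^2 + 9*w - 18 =-9*w^3 - 81*w^2 - 72*w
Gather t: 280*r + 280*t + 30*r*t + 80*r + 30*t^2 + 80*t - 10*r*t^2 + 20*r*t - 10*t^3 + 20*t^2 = 360*r - 10*t^3 + t^2*(50 - 10*r) + t*(50*r + 360)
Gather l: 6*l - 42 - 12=6*l - 54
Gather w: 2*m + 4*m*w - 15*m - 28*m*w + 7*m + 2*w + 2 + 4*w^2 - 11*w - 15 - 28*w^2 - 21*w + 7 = -6*m - 24*w^2 + w*(-24*m - 30) - 6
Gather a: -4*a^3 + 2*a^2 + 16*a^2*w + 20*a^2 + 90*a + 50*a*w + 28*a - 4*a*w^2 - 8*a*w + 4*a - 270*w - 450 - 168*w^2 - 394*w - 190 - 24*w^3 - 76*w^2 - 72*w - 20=-4*a^3 + a^2*(16*w + 22) + a*(-4*w^2 + 42*w + 122) - 24*w^3 - 244*w^2 - 736*w - 660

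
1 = 1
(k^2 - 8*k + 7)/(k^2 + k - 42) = (k^2 - 8*k + 7)/(k^2 + k - 42)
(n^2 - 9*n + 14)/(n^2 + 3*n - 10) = (n - 7)/(n + 5)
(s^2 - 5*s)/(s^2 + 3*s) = (s - 5)/(s + 3)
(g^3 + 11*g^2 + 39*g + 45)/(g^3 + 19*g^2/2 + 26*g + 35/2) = 2*(g^2 + 6*g + 9)/(2*g^2 + 9*g + 7)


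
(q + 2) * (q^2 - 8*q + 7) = q^3 - 6*q^2 - 9*q + 14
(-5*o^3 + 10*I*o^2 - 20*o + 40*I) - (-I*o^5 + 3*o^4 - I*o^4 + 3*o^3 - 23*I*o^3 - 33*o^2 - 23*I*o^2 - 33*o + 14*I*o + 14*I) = I*o^5 - 3*o^4 + I*o^4 - 8*o^3 + 23*I*o^3 + 33*o^2 + 33*I*o^2 + 13*o - 14*I*o + 26*I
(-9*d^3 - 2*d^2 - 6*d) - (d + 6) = -9*d^3 - 2*d^2 - 7*d - 6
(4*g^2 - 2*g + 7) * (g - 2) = 4*g^3 - 10*g^2 + 11*g - 14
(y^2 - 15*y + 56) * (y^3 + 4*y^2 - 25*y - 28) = y^5 - 11*y^4 - 29*y^3 + 571*y^2 - 980*y - 1568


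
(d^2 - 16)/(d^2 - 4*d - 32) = (d - 4)/(d - 8)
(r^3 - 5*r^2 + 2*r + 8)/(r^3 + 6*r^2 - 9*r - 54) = (r^3 - 5*r^2 + 2*r + 8)/(r^3 + 6*r^2 - 9*r - 54)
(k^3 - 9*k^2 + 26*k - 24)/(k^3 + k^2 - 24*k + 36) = (k - 4)/(k + 6)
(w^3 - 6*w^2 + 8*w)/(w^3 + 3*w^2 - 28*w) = (w - 2)/(w + 7)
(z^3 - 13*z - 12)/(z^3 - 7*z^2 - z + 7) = (z^2 - z - 12)/(z^2 - 8*z + 7)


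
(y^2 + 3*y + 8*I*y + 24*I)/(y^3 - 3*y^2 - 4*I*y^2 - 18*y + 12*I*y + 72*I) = (y + 8*I)/(y^2 + y*(-6 - 4*I) + 24*I)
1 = 1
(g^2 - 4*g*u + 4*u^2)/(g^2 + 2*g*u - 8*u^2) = (g - 2*u)/(g + 4*u)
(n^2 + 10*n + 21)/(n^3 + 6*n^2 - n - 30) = (n + 7)/(n^2 + 3*n - 10)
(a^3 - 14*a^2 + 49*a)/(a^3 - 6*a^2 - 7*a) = (a - 7)/(a + 1)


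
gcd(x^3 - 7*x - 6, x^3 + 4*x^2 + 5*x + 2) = x^2 + 3*x + 2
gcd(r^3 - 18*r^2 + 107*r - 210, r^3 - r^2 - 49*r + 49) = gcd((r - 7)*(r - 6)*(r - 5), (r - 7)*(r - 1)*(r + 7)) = r - 7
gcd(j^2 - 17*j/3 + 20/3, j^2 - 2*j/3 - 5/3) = j - 5/3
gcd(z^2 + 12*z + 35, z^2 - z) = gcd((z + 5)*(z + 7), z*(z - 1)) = 1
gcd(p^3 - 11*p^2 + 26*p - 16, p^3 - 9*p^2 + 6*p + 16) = p^2 - 10*p + 16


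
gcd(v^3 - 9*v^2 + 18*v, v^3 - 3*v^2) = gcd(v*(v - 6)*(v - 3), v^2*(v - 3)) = v^2 - 3*v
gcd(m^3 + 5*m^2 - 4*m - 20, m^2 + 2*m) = m + 2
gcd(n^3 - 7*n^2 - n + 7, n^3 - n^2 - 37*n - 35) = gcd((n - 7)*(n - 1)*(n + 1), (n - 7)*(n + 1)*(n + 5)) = n^2 - 6*n - 7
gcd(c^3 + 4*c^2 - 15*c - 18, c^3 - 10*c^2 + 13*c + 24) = c^2 - 2*c - 3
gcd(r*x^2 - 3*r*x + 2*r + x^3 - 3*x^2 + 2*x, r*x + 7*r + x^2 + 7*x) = r + x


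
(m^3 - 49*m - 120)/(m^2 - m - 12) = (m^2 - 3*m - 40)/(m - 4)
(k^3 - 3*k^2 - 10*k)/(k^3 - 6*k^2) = (k^2 - 3*k - 10)/(k*(k - 6))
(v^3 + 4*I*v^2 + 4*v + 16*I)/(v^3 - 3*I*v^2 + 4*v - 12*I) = (v + 4*I)/(v - 3*I)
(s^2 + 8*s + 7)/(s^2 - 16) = (s^2 + 8*s + 7)/(s^2 - 16)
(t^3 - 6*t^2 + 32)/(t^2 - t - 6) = (t^2 - 8*t + 16)/(t - 3)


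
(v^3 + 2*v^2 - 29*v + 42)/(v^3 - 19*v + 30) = (v + 7)/(v + 5)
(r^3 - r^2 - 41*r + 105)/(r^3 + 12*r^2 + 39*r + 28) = (r^2 - 8*r + 15)/(r^2 + 5*r + 4)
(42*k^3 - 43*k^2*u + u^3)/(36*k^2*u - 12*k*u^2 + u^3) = (-7*k^2 + 6*k*u + u^2)/(u*(-6*k + u))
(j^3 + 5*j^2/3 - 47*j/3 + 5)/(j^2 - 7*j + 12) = (3*j^2 + 14*j - 5)/(3*(j - 4))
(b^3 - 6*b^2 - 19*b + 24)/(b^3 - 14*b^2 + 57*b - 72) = (b^2 + 2*b - 3)/(b^2 - 6*b + 9)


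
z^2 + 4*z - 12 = (z - 2)*(z + 6)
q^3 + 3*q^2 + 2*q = q*(q + 1)*(q + 2)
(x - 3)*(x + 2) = x^2 - x - 6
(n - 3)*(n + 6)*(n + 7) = n^3 + 10*n^2 + 3*n - 126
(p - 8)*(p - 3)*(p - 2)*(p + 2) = p^4 - 11*p^3 + 20*p^2 + 44*p - 96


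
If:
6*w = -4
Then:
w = -2/3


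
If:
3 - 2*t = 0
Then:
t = 3/2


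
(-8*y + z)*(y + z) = -8*y^2 - 7*y*z + z^2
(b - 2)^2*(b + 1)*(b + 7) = b^4 + 4*b^3 - 21*b^2 + 4*b + 28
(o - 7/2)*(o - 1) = o^2 - 9*o/2 + 7/2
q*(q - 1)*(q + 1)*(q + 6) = q^4 + 6*q^3 - q^2 - 6*q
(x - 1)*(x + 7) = x^2 + 6*x - 7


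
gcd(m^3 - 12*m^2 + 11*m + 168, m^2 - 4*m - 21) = m^2 - 4*m - 21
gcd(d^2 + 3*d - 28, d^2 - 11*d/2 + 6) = d - 4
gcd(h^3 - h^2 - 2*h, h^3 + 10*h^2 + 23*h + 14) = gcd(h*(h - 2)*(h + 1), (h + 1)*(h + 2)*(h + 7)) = h + 1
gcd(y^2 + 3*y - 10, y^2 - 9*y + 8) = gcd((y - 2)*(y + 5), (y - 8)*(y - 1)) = 1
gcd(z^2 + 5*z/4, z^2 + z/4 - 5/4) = z + 5/4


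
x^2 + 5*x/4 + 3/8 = (x + 1/2)*(x + 3/4)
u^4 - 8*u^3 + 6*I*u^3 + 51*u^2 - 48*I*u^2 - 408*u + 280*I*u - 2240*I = (u - 8)*(u - 7*I)*(u + 5*I)*(u + 8*I)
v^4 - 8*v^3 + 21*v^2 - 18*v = v*(v - 3)^2*(v - 2)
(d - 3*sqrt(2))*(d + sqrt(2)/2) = d^2 - 5*sqrt(2)*d/2 - 3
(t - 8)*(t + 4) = t^2 - 4*t - 32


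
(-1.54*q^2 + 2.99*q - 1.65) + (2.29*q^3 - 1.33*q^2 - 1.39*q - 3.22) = 2.29*q^3 - 2.87*q^2 + 1.6*q - 4.87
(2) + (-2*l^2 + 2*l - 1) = -2*l^2 + 2*l + 1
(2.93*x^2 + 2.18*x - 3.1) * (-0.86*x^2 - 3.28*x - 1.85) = -2.5198*x^4 - 11.4852*x^3 - 9.9049*x^2 + 6.135*x + 5.735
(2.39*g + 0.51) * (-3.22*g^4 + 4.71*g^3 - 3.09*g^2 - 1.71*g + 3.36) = -7.6958*g^5 + 9.6147*g^4 - 4.983*g^3 - 5.6628*g^2 + 7.1583*g + 1.7136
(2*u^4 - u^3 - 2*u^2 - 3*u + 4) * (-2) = -4*u^4 + 2*u^3 + 4*u^2 + 6*u - 8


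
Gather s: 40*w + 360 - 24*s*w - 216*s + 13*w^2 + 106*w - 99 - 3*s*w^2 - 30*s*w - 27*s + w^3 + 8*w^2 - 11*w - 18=s*(-3*w^2 - 54*w - 243) + w^3 + 21*w^2 + 135*w + 243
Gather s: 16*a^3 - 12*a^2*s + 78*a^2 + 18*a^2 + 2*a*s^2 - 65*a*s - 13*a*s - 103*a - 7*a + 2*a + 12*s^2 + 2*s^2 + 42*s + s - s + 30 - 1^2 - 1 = 16*a^3 + 96*a^2 - 108*a + s^2*(2*a + 14) + s*(-12*a^2 - 78*a + 42) + 28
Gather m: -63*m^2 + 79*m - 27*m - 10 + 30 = -63*m^2 + 52*m + 20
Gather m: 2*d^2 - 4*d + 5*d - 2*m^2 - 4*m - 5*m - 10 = 2*d^2 + d - 2*m^2 - 9*m - 10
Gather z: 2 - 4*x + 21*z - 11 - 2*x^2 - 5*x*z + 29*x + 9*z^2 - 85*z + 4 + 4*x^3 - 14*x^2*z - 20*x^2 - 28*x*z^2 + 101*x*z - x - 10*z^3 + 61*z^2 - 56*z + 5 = 4*x^3 - 22*x^2 + 24*x - 10*z^3 + z^2*(70 - 28*x) + z*(-14*x^2 + 96*x - 120)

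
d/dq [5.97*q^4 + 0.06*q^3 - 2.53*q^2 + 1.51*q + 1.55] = 23.88*q^3 + 0.18*q^2 - 5.06*q + 1.51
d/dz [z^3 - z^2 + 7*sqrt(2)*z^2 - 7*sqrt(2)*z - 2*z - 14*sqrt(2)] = 3*z^2 - 2*z + 14*sqrt(2)*z - 7*sqrt(2) - 2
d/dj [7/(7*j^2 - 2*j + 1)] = 14*(1 - 7*j)/(7*j^2 - 2*j + 1)^2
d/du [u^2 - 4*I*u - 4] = 2*u - 4*I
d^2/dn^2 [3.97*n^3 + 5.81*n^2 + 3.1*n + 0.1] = 23.82*n + 11.62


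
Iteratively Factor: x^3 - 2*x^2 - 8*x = (x - 4)*(x^2 + 2*x) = (x - 4)*(x + 2)*(x)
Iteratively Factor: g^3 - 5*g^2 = (g)*(g^2 - 5*g) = g^2*(g - 5)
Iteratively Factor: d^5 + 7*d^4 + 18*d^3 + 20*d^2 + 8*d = (d + 2)*(d^4 + 5*d^3 + 8*d^2 + 4*d) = d*(d + 2)*(d^3 + 5*d^2 + 8*d + 4) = d*(d + 2)^2*(d^2 + 3*d + 2) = d*(d + 2)^3*(d + 1)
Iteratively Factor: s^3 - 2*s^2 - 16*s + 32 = (s + 4)*(s^2 - 6*s + 8) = (s - 2)*(s + 4)*(s - 4)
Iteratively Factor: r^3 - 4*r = (r + 2)*(r^2 - 2*r) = (r - 2)*(r + 2)*(r)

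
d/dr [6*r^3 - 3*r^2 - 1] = 6*r*(3*r - 1)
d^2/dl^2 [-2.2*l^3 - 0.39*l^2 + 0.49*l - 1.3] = -13.2*l - 0.78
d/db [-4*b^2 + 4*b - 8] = 4 - 8*b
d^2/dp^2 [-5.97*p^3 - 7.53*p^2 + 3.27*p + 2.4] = -35.82*p - 15.06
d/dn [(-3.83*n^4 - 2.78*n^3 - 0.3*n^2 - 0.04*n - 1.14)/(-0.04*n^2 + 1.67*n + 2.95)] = (0.3064*n^5 - 19.0771*n^4 - 54.4792*n^3 - 25.1056*n^2 - 1.8612*n + 1.7858)/(0.0016*n^4 - 0.1336*n^3 + 2.5529*n^2 + 9.853*n + 8.7025)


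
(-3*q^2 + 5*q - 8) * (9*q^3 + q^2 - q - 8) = -27*q^5 + 42*q^4 - 64*q^3 + 11*q^2 - 32*q + 64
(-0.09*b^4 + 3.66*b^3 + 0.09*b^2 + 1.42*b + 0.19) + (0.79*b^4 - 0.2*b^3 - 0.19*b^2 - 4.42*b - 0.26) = 0.7*b^4 + 3.46*b^3 - 0.1*b^2 - 3.0*b - 0.07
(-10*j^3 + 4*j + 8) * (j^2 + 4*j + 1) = -10*j^5 - 40*j^4 - 6*j^3 + 24*j^2 + 36*j + 8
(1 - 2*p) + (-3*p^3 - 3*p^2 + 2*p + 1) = -3*p^3 - 3*p^2 + 2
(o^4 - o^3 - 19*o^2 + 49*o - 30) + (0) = o^4 - o^3 - 19*o^2 + 49*o - 30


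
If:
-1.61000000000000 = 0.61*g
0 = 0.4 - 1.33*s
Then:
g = -2.64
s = 0.30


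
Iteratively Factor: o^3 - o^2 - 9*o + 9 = (o - 3)*(o^2 + 2*o - 3) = (o - 3)*(o - 1)*(o + 3)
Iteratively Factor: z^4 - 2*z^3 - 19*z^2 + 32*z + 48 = (z - 4)*(z^3 + 2*z^2 - 11*z - 12) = (z - 4)*(z - 3)*(z^2 + 5*z + 4) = (z - 4)*(z - 3)*(z + 1)*(z + 4)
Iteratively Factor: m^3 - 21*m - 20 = (m - 5)*(m^2 + 5*m + 4) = (m - 5)*(m + 1)*(m + 4)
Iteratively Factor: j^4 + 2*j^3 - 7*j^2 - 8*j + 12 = (j - 2)*(j^3 + 4*j^2 + j - 6) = (j - 2)*(j + 2)*(j^2 + 2*j - 3) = (j - 2)*(j + 2)*(j + 3)*(j - 1)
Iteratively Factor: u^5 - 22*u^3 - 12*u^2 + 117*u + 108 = (u - 3)*(u^4 + 3*u^3 - 13*u^2 - 51*u - 36) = (u - 3)*(u + 3)*(u^3 - 13*u - 12) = (u - 3)*(u + 1)*(u + 3)*(u^2 - u - 12) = (u - 4)*(u - 3)*(u + 1)*(u + 3)*(u + 3)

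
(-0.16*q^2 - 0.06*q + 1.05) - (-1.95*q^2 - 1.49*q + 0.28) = 1.79*q^2 + 1.43*q + 0.77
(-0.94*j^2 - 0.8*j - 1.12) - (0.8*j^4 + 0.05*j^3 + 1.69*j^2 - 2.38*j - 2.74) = -0.8*j^4 - 0.05*j^3 - 2.63*j^2 + 1.58*j + 1.62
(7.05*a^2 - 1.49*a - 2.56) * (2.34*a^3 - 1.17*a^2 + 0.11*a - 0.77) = 16.497*a^5 - 11.7351*a^4 - 3.4716*a^3 - 2.5972*a^2 + 0.8657*a + 1.9712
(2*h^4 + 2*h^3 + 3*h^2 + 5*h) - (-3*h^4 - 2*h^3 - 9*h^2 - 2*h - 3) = 5*h^4 + 4*h^3 + 12*h^2 + 7*h + 3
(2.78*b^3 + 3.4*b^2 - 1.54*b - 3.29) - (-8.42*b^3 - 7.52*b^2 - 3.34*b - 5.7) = 11.2*b^3 + 10.92*b^2 + 1.8*b + 2.41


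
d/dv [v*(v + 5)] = 2*v + 5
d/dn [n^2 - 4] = 2*n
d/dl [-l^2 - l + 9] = -2*l - 1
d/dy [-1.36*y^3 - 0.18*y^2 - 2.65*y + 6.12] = -4.08*y^2 - 0.36*y - 2.65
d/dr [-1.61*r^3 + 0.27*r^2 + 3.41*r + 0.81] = -4.83*r^2 + 0.54*r + 3.41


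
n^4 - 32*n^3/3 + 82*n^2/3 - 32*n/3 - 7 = (n - 7)*(n - 3)*(n - 1)*(n + 1/3)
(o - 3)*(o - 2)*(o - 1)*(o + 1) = o^4 - 5*o^3 + 5*o^2 + 5*o - 6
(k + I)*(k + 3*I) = k^2 + 4*I*k - 3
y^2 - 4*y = y*(y - 4)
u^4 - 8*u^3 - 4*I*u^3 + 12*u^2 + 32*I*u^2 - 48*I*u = u*(u - 6)*(u - 2)*(u - 4*I)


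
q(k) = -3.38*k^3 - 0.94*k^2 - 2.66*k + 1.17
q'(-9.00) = -807.08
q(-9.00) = 2412.99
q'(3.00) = -99.56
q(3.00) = -106.53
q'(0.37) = -4.74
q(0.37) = -0.11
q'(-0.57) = -4.88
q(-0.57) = 3.01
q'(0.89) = -12.37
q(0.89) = -4.32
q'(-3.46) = -117.55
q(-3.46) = 139.13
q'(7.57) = -597.96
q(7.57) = -1539.07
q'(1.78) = -38.13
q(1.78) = -25.61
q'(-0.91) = -9.35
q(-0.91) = 5.36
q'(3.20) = -112.51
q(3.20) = -127.72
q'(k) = -10.14*k^2 - 1.88*k - 2.66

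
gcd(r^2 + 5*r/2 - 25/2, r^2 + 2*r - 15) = r + 5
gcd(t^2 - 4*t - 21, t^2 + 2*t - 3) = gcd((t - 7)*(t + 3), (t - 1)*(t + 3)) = t + 3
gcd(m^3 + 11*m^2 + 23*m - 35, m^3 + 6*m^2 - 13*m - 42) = m + 7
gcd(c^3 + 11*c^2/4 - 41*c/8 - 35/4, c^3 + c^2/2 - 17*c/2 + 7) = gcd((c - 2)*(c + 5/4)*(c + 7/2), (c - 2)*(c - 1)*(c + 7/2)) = c^2 + 3*c/2 - 7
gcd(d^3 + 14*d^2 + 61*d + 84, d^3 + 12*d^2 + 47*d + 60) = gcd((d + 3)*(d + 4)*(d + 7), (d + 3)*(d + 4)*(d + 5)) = d^2 + 7*d + 12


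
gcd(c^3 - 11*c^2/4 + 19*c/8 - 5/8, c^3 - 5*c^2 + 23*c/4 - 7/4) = c^2 - 3*c/2 + 1/2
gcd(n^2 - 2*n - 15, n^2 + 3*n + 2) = 1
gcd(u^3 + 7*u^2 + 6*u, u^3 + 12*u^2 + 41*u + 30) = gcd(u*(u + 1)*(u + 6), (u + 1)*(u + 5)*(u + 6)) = u^2 + 7*u + 6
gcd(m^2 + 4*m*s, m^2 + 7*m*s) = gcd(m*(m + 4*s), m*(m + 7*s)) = m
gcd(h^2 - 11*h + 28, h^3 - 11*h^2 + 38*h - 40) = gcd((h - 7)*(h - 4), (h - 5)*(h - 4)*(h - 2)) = h - 4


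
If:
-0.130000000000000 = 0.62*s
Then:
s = -0.21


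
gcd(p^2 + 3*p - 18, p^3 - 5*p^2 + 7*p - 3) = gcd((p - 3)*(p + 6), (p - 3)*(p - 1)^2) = p - 3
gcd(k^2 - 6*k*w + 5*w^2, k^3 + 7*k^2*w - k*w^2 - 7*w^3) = -k + w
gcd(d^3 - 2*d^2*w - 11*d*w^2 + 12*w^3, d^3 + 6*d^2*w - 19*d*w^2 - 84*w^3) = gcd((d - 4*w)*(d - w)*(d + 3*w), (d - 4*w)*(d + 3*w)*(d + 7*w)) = -d^2 + d*w + 12*w^2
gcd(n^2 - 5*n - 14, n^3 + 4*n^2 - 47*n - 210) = n - 7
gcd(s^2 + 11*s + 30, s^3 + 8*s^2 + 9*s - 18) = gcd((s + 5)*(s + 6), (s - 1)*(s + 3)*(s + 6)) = s + 6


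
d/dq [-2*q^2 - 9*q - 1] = -4*q - 9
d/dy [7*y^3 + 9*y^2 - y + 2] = 21*y^2 + 18*y - 1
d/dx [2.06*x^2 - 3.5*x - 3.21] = 4.12*x - 3.5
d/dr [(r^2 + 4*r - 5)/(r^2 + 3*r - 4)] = -1/(r^2 + 8*r + 16)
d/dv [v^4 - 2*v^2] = 4*v*(v^2 - 1)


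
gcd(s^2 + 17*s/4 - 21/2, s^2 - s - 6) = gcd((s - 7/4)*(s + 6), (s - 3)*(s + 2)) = 1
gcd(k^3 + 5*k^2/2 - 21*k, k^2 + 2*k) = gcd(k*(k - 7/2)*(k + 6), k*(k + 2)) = k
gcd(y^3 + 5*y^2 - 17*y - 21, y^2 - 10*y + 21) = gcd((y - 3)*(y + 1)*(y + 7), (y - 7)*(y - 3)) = y - 3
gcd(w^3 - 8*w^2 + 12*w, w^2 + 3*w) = w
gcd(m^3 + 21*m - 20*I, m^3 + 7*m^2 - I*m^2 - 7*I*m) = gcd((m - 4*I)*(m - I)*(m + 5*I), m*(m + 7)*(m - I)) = m - I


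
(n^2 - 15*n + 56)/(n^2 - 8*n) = (n - 7)/n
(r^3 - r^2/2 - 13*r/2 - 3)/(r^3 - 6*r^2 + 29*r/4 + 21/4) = 2*(r + 2)/(2*r - 7)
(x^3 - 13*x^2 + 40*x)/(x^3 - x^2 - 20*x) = (x - 8)/(x + 4)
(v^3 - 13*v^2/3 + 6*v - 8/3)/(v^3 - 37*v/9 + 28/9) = 3*(v - 2)/(3*v + 7)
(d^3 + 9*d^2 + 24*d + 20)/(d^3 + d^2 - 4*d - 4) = (d^2 + 7*d + 10)/(d^2 - d - 2)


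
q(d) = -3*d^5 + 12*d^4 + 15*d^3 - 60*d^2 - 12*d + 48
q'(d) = -15*d^4 + 48*d^3 + 45*d^2 - 120*d - 12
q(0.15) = 44.91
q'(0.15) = -28.83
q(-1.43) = -33.28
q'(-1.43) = 48.53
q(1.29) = -12.61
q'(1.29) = -30.41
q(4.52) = -498.03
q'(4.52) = -1463.47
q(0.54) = 27.27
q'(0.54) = -57.40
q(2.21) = 18.44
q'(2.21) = 102.87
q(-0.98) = 1.80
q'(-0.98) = 89.81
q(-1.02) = -1.80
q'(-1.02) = 90.04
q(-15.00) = 2821728.00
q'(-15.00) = -909462.00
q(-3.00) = 840.00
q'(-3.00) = -1758.00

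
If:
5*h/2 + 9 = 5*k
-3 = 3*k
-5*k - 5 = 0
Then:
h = -28/5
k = -1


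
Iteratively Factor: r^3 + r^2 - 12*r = (r + 4)*(r^2 - 3*r) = (r - 3)*(r + 4)*(r)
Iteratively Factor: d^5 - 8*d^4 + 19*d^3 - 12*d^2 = (d - 4)*(d^4 - 4*d^3 + 3*d^2) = d*(d - 4)*(d^3 - 4*d^2 + 3*d) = d*(d - 4)*(d - 3)*(d^2 - d) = d*(d - 4)*(d - 3)*(d - 1)*(d)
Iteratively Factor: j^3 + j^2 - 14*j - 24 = (j + 3)*(j^2 - 2*j - 8) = (j - 4)*(j + 3)*(j + 2)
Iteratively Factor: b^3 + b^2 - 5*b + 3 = (b - 1)*(b^2 + 2*b - 3) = (b - 1)^2*(b + 3)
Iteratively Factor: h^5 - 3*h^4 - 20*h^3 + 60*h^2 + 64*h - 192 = (h + 2)*(h^4 - 5*h^3 - 10*h^2 + 80*h - 96) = (h - 3)*(h + 2)*(h^3 - 2*h^2 - 16*h + 32) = (h - 3)*(h - 2)*(h + 2)*(h^2 - 16) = (h - 4)*(h - 3)*(h - 2)*(h + 2)*(h + 4)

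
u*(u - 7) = u^2 - 7*u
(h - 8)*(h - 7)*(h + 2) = h^3 - 13*h^2 + 26*h + 112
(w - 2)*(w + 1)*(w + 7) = w^3 + 6*w^2 - 9*w - 14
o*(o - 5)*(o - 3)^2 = o^4 - 11*o^3 + 39*o^2 - 45*o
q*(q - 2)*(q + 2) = q^3 - 4*q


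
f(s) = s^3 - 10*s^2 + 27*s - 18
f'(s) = 3*s^2 - 20*s + 27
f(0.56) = -5.84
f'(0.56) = 16.74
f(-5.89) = -728.29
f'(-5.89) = 248.88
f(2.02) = 3.98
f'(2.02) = -1.16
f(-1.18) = -65.43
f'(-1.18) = 54.78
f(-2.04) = -123.19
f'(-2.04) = 80.28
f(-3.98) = -346.91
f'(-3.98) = 154.12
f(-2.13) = -130.54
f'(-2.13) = 83.21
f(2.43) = 2.91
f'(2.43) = -3.89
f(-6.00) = -756.00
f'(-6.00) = 255.00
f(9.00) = 144.00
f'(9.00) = 90.00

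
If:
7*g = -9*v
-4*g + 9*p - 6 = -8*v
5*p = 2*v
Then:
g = -135/293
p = 42/293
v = 105/293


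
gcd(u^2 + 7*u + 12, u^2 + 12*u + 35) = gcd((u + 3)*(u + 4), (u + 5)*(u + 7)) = 1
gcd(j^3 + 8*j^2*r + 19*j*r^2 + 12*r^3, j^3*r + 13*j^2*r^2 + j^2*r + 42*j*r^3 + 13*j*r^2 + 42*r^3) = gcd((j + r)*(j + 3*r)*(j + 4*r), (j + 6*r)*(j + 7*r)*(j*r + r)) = 1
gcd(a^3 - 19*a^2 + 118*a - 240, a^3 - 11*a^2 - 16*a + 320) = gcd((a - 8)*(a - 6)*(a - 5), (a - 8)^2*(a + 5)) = a - 8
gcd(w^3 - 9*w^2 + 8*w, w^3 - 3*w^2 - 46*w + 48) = w^2 - 9*w + 8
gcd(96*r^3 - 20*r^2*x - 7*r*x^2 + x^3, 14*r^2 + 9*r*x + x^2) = 1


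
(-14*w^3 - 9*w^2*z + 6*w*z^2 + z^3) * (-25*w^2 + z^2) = 350*w^5 + 225*w^4*z - 164*w^3*z^2 - 34*w^2*z^3 + 6*w*z^4 + z^5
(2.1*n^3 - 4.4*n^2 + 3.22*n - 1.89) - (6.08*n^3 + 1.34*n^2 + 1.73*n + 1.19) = -3.98*n^3 - 5.74*n^2 + 1.49*n - 3.08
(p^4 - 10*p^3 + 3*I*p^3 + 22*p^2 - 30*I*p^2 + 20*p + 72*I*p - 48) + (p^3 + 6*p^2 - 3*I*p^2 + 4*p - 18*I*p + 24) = p^4 - 9*p^3 + 3*I*p^3 + 28*p^2 - 33*I*p^2 + 24*p + 54*I*p - 24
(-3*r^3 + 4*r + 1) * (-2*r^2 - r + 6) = 6*r^5 + 3*r^4 - 26*r^3 - 6*r^2 + 23*r + 6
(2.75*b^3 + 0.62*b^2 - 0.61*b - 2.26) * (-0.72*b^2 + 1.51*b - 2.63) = -1.98*b^5 + 3.7061*b^4 - 5.8571*b^3 - 0.9245*b^2 - 1.8083*b + 5.9438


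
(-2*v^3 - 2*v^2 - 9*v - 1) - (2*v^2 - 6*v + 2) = -2*v^3 - 4*v^2 - 3*v - 3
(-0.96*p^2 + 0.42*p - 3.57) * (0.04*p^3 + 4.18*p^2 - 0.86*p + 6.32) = -0.0384*p^5 - 3.996*p^4 + 2.4384*p^3 - 21.351*p^2 + 5.7246*p - 22.5624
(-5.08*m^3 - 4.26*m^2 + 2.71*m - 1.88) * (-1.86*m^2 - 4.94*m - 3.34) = 9.4488*m^5 + 33.0188*m^4 + 32.971*m^3 + 4.3378*m^2 + 0.235800000000001*m + 6.2792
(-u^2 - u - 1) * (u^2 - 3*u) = -u^4 + 2*u^3 + 2*u^2 + 3*u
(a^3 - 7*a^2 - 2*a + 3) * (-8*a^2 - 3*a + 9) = -8*a^5 + 53*a^4 + 46*a^3 - 81*a^2 - 27*a + 27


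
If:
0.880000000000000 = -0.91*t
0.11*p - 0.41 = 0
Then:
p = 3.73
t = -0.97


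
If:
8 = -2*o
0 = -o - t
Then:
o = -4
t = 4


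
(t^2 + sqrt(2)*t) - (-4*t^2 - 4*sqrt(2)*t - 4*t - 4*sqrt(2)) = 5*t^2 + 4*t + 5*sqrt(2)*t + 4*sqrt(2)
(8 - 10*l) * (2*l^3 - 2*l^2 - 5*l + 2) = -20*l^4 + 36*l^3 + 34*l^2 - 60*l + 16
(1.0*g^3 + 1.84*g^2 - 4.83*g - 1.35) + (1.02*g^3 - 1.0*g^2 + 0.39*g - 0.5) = 2.02*g^3 + 0.84*g^2 - 4.44*g - 1.85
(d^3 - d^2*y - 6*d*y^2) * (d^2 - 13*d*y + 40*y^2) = d^5 - 14*d^4*y + 47*d^3*y^2 + 38*d^2*y^3 - 240*d*y^4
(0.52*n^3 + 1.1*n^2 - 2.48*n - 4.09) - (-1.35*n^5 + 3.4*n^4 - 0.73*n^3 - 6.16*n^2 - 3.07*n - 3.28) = 1.35*n^5 - 3.4*n^4 + 1.25*n^3 + 7.26*n^2 + 0.59*n - 0.81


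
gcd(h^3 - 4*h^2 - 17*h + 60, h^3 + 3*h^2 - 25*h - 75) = h - 5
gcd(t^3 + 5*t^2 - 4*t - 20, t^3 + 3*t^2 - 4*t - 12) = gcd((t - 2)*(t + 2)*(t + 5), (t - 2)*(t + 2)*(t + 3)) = t^2 - 4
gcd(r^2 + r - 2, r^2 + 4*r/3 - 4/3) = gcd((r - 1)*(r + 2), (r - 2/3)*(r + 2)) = r + 2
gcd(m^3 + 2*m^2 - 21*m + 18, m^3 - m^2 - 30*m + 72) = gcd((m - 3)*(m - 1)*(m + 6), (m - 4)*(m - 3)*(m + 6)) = m^2 + 3*m - 18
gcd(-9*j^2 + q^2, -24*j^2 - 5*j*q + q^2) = 3*j + q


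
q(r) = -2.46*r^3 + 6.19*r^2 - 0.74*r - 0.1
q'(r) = -7.38*r^2 + 12.38*r - 0.74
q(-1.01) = 9.50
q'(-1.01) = -20.77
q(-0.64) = 3.55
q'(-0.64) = -11.69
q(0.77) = 1.88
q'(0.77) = 4.42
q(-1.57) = 25.84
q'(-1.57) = -38.37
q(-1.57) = 25.84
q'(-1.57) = -38.37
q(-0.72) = 4.56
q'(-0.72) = -13.48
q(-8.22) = 1790.55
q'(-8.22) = -601.16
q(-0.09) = 0.02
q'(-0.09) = -1.91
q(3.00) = -13.03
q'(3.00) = -30.02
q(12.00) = -3368.50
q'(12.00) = -914.90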